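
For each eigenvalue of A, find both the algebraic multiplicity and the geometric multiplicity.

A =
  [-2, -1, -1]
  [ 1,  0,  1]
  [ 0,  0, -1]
λ = -1: alg = 3, geom = 2

Step 1 — factor the characteristic polynomial to read off the algebraic multiplicities:
  χ_A(x) = (x + 1)^3

Step 2 — compute geometric multiplicities via the rank-nullity identity g(λ) = n − rank(A − λI):
  rank(A − (-1)·I) = 1, so dim ker(A − (-1)·I) = n − 1 = 2

Summary:
  λ = -1: algebraic multiplicity = 3, geometric multiplicity = 2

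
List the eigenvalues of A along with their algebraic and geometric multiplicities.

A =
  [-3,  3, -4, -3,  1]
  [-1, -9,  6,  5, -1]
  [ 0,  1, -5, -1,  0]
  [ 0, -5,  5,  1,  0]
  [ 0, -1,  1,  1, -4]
λ = -4: alg = 5, geom = 3

Step 1 — factor the characteristic polynomial to read off the algebraic multiplicities:
  χ_A(x) = (x + 4)^5

Step 2 — compute geometric multiplicities via the rank-nullity identity g(λ) = n − rank(A − λI):
  rank(A − (-4)·I) = 2, so dim ker(A − (-4)·I) = n − 2 = 3

Summary:
  λ = -4: algebraic multiplicity = 5, geometric multiplicity = 3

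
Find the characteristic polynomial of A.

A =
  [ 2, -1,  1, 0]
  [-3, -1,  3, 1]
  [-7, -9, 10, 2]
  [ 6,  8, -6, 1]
x^4 - 12*x^3 + 54*x^2 - 108*x + 81

Expanding det(x·I − A) (e.g. by cofactor expansion or by noting that A is similar to its Jordan form J, which has the same characteristic polynomial as A) gives
  χ_A(x) = x^4 - 12*x^3 + 54*x^2 - 108*x + 81
which factors as (x - 3)^4. The eigenvalues (with algebraic multiplicities) are λ = 3 with multiplicity 4.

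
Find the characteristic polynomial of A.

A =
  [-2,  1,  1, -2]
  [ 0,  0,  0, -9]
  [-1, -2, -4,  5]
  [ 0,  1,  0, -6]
x^4 + 12*x^3 + 54*x^2 + 108*x + 81

Expanding det(x·I − A) (e.g. by cofactor expansion or by noting that A is similar to its Jordan form J, which has the same characteristic polynomial as A) gives
  χ_A(x) = x^4 + 12*x^3 + 54*x^2 + 108*x + 81
which factors as (x + 3)^4. The eigenvalues (with algebraic multiplicities) are λ = -3 with multiplicity 4.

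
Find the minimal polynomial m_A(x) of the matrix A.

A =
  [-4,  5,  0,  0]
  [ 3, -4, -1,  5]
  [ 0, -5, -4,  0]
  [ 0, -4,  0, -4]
x^3 + 12*x^2 + 48*x + 64

The characteristic polynomial is χ_A(x) = (x + 4)^4, so the eigenvalues are known. The minimal polynomial is
  m_A(x) = Π_λ (x − λ)^{k_λ}
where k_λ is the size of the *largest* Jordan block for λ (equivalently, the smallest k with (A − λI)^k v = 0 for every generalised eigenvector v of λ).

  λ = -4: largest Jordan block has size 3, contributing (x + 4)^3

So m_A(x) = (x + 4)^3 = x^3 + 12*x^2 + 48*x + 64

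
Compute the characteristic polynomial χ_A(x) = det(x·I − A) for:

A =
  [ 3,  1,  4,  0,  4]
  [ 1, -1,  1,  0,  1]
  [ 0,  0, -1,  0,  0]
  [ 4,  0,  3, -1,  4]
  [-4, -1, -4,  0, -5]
x^5 + 5*x^4 + 10*x^3 + 10*x^2 + 5*x + 1

Expanding det(x·I − A) (e.g. by cofactor expansion or by noting that A is similar to its Jordan form J, which has the same characteristic polynomial as A) gives
  χ_A(x) = x^5 + 5*x^4 + 10*x^3 + 10*x^2 + 5*x + 1
which factors as (x + 1)^5. The eigenvalues (with algebraic multiplicities) are λ = -1 with multiplicity 5.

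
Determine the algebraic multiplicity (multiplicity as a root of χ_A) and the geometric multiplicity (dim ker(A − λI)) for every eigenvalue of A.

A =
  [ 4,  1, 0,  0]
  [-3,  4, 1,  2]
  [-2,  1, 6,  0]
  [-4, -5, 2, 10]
λ = 6: alg = 4, geom = 2

Step 1 — factor the characteristic polynomial to read off the algebraic multiplicities:
  χ_A(x) = (x - 6)^4

Step 2 — compute geometric multiplicities via the rank-nullity identity g(λ) = n − rank(A − λI):
  rank(A − (6)·I) = 2, so dim ker(A − (6)·I) = n − 2 = 2

Summary:
  λ = 6: algebraic multiplicity = 4, geometric multiplicity = 2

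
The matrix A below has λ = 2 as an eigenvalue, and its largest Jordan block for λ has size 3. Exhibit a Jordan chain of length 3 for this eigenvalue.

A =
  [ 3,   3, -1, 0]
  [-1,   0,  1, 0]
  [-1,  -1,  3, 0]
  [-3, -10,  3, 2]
A Jordan chain for λ = 2 of length 3:
v_1 = (-1, 0, -1, 4)ᵀ
v_2 = (1, -1, -1, -3)ᵀ
v_3 = (1, 0, 0, 0)ᵀ

Let N = A − (2)·I. We want v_3 with N^3 v_3 = 0 but N^2 v_3 ≠ 0; then v_{j-1} := N · v_j for j = 3, …, 2.

Pick v_3 = (1, 0, 0, 0)ᵀ.
Then v_2 = N · v_3 = (1, -1, -1, -3)ᵀ.
Then v_1 = N · v_2 = (-1, 0, -1, 4)ᵀ.

Sanity check: (A − (2)·I) v_1 = (0, 0, 0, 0)ᵀ = 0. ✓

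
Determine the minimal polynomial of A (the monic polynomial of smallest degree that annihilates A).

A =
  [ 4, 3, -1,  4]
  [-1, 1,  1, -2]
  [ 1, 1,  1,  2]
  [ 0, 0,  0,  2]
x^3 - 6*x^2 + 12*x - 8

The characteristic polynomial is χ_A(x) = (x - 2)^4, so the eigenvalues are known. The minimal polynomial is
  m_A(x) = Π_λ (x − λ)^{k_λ}
where k_λ is the size of the *largest* Jordan block for λ (equivalently, the smallest k with (A − λI)^k v = 0 for every generalised eigenvector v of λ).

  λ = 2: largest Jordan block has size 3, contributing (x − 2)^3

So m_A(x) = (x - 2)^3 = x^3 - 6*x^2 + 12*x - 8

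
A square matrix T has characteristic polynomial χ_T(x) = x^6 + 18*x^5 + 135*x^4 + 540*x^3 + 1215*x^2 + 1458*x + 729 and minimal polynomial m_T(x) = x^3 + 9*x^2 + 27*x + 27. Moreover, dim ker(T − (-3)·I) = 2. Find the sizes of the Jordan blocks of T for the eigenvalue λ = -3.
Block sizes for λ = -3: [3, 3]

Step 1 — from the characteristic polynomial, algebraic multiplicity of λ = -3 is 6. From dim ker(T − (-3)·I) = 2, there are exactly 2 Jordan blocks for λ = -3.
Step 2 — from the minimal polynomial, the factor (x + 3)^3 tells us the largest block for λ = -3 has size 3.
Step 3 — with total size 6, 2 blocks, and largest block 3, the block sizes (in nonincreasing order) are [3, 3].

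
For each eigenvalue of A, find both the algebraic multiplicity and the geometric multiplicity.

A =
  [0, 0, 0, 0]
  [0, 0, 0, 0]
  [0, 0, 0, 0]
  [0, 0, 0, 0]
λ = 0: alg = 4, geom = 4

Step 1 — factor the characteristic polynomial to read off the algebraic multiplicities:
  χ_A(x) = x^4

Step 2 — compute geometric multiplicities via the rank-nullity identity g(λ) = n − rank(A − λI):
  rank(A − (0)·I) = 0, so dim ker(A − (0)·I) = n − 0 = 4

Summary:
  λ = 0: algebraic multiplicity = 4, geometric multiplicity = 4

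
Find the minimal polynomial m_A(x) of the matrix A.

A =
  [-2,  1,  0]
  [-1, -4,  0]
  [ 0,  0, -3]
x^2 + 6*x + 9

The characteristic polynomial is χ_A(x) = (x + 3)^3, so the eigenvalues are known. The minimal polynomial is
  m_A(x) = Π_λ (x − λ)^{k_λ}
where k_λ is the size of the *largest* Jordan block for λ (equivalently, the smallest k with (A − λI)^k v = 0 for every generalised eigenvector v of λ).

  λ = -3: largest Jordan block has size 2, contributing (x + 3)^2

So m_A(x) = (x + 3)^2 = x^2 + 6*x + 9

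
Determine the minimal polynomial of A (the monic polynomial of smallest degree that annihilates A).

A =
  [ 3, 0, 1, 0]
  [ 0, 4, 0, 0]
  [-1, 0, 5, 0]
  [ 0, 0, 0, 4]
x^2 - 8*x + 16

The characteristic polynomial is χ_A(x) = (x - 4)^4, so the eigenvalues are known. The minimal polynomial is
  m_A(x) = Π_λ (x − λ)^{k_λ}
where k_λ is the size of the *largest* Jordan block for λ (equivalently, the smallest k with (A − λI)^k v = 0 for every generalised eigenvector v of λ).

  λ = 4: largest Jordan block has size 2, contributing (x − 4)^2

So m_A(x) = (x - 4)^2 = x^2 - 8*x + 16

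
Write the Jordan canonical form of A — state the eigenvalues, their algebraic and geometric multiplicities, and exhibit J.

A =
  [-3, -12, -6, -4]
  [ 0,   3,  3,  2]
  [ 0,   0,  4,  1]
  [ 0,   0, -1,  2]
J_1(-3) ⊕ J_3(3)

The characteristic polynomial is
  det(x·I − A) = x^4 - 6*x^3 + 54*x - 81 = (x - 3)^3*(x + 3)

Eigenvalues and multiplicities (the geometric multiplicity of λ is n − rank(A − λI), which equals the number of Jordan blocks for λ):
  λ = -3: algebraic multiplicity = 1, geometric multiplicity = 1
  λ = 3: algebraic multiplicity = 3, geometric multiplicity = 1

Determining the block sizes for each eigenvalue:
  λ = -3: one block (gm = 1), so the single block has size am = 1 → block sizes [1]
  λ = 3: one block (gm = 1), so the single block has size am = 3 → block sizes [3]

Assembling the blocks gives a Jordan form
J =
  [-3, 0, 0, 0]
  [ 0, 3, 1, 0]
  [ 0, 0, 3, 1]
  [ 0, 0, 0, 3]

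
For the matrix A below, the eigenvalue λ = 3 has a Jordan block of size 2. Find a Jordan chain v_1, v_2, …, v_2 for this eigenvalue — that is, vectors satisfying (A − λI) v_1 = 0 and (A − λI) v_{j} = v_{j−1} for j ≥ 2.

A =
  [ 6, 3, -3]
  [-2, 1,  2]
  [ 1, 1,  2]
A Jordan chain for λ = 3 of length 2:
v_1 = (3, -2, 1)ᵀ
v_2 = (1, 0, 0)ᵀ

Let N = A − (3)·I. We want v_2 with N^2 v_2 = 0 but N^1 v_2 ≠ 0; then v_{j-1} := N · v_j for j = 2, …, 2.

Pick v_2 = (1, 0, 0)ᵀ.
Then v_1 = N · v_2 = (3, -2, 1)ᵀ.

Sanity check: (A − (3)·I) v_1 = (0, 0, 0)ᵀ = 0. ✓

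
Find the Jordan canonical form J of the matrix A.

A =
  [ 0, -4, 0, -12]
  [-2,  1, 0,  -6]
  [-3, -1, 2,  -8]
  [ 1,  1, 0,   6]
J_2(2) ⊕ J_1(2) ⊕ J_1(3)

The characteristic polynomial is
  det(x·I − A) = x^4 - 9*x^3 + 30*x^2 - 44*x + 24 = (x - 3)*(x - 2)^3

Eigenvalues and multiplicities (the geometric multiplicity of λ is n − rank(A − λI), which equals the number of Jordan blocks for λ):
  λ = 2: algebraic multiplicity = 3, geometric multiplicity = 2
  λ = 3: algebraic multiplicity = 1, geometric multiplicity = 1

Determining the block sizes for each eigenvalue:
  λ = 2: 2 blocks summing to 3 forces exactly one block of size 2 and the rest size 1 → block sizes [2, 1]
  λ = 3: one block (gm = 1), so the single block has size am = 1 → block sizes [1]

Assembling the blocks gives a Jordan form
J =
  [2, 1, 0, 0]
  [0, 2, 0, 0]
  [0, 0, 2, 0]
  [0, 0, 0, 3]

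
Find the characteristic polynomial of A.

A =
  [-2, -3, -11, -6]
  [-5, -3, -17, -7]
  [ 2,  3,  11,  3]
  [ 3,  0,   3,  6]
x^4 - 12*x^3 + 54*x^2 - 108*x + 81

Expanding det(x·I − A) (e.g. by cofactor expansion or by noting that A is similar to its Jordan form J, which has the same characteristic polynomial as A) gives
  χ_A(x) = x^4 - 12*x^3 + 54*x^2 - 108*x + 81
which factors as (x - 3)^4. The eigenvalues (with algebraic multiplicities) are λ = 3 with multiplicity 4.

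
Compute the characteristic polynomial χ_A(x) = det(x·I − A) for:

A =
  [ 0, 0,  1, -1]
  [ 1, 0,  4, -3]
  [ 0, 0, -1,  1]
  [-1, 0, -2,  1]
x^4

Expanding det(x·I − A) (e.g. by cofactor expansion or by noting that A is similar to its Jordan form J, which has the same characteristic polynomial as A) gives
  χ_A(x) = x^4
which factors as x^4. The eigenvalues (with algebraic multiplicities) are λ = 0 with multiplicity 4.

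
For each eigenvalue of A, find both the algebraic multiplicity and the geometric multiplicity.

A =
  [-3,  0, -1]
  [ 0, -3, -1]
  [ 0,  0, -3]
λ = -3: alg = 3, geom = 2

Step 1 — factor the characteristic polynomial to read off the algebraic multiplicities:
  χ_A(x) = (x + 3)^3

Step 2 — compute geometric multiplicities via the rank-nullity identity g(λ) = n − rank(A − λI):
  rank(A − (-3)·I) = 1, so dim ker(A − (-3)·I) = n − 1 = 2

Summary:
  λ = -3: algebraic multiplicity = 3, geometric multiplicity = 2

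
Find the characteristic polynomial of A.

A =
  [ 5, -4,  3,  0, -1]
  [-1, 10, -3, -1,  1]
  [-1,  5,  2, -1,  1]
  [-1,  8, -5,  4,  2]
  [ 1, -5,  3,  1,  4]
x^5 - 25*x^4 + 250*x^3 - 1250*x^2 + 3125*x - 3125

Expanding det(x·I − A) (e.g. by cofactor expansion or by noting that A is similar to its Jordan form J, which has the same characteristic polynomial as A) gives
  χ_A(x) = x^5 - 25*x^4 + 250*x^3 - 1250*x^2 + 3125*x - 3125
which factors as (x - 5)^5. The eigenvalues (with algebraic multiplicities) are λ = 5 with multiplicity 5.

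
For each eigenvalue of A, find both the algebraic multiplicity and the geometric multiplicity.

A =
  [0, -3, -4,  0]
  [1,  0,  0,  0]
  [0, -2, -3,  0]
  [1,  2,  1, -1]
λ = -1: alg = 4, geom = 2

Step 1 — factor the characteristic polynomial to read off the algebraic multiplicities:
  χ_A(x) = (x + 1)^4

Step 2 — compute geometric multiplicities via the rank-nullity identity g(λ) = n − rank(A − λI):
  rank(A − (-1)·I) = 2, so dim ker(A − (-1)·I) = n − 2 = 2

Summary:
  λ = -1: algebraic multiplicity = 4, geometric multiplicity = 2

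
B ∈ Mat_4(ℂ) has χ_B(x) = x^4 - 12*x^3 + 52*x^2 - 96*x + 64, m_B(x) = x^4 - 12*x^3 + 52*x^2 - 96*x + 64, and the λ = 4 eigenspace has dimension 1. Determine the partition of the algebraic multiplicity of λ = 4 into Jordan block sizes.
Block sizes for λ = 4: [2]

Step 1 — from the characteristic polynomial, algebraic multiplicity of λ = 4 is 2. From dim ker(B − (4)·I) = 1, there are exactly 1 Jordan blocks for λ = 4.
Step 2 — from the minimal polynomial, the factor (x − 4)^2 tells us the largest block for λ = 4 has size 2.
Step 3 — with total size 2, 1 blocks, and largest block 2, the block sizes (in nonincreasing order) are [2].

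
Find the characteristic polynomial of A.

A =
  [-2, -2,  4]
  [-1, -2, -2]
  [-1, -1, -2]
x^3 + 6*x^2 + 12*x + 8

Expanding det(x·I − A) (e.g. by cofactor expansion or by noting that A is similar to its Jordan form J, which has the same characteristic polynomial as A) gives
  χ_A(x) = x^3 + 6*x^2 + 12*x + 8
which factors as (x + 2)^3. The eigenvalues (with algebraic multiplicities) are λ = -2 with multiplicity 3.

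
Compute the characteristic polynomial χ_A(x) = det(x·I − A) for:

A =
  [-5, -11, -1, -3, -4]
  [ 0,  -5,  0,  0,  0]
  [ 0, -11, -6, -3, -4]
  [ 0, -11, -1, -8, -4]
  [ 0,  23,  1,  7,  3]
x^5 + 21*x^4 + 170*x^3 + 650*x^2 + 1125*x + 625

Expanding det(x·I − A) (e.g. by cofactor expansion or by noting that A is similar to its Jordan form J, which has the same characteristic polynomial as A) gives
  χ_A(x) = x^5 + 21*x^4 + 170*x^3 + 650*x^2 + 1125*x + 625
which factors as (x + 1)*(x + 5)^4. The eigenvalues (with algebraic multiplicities) are λ = -5 with multiplicity 4, λ = -1 with multiplicity 1.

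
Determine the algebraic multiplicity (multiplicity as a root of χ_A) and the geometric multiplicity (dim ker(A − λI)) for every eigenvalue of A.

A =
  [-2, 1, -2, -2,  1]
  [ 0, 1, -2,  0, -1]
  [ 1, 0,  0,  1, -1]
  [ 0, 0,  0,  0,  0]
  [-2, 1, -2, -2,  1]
λ = 0: alg = 5, geom = 3

Step 1 — factor the characteristic polynomial to read off the algebraic multiplicities:
  χ_A(x) = x^5

Step 2 — compute geometric multiplicities via the rank-nullity identity g(λ) = n − rank(A − λI):
  rank(A − (0)·I) = 2, so dim ker(A − (0)·I) = n − 2 = 3

Summary:
  λ = 0: algebraic multiplicity = 5, geometric multiplicity = 3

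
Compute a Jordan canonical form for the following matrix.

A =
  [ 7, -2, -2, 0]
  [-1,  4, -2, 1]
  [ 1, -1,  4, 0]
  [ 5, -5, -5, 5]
J_3(5) ⊕ J_1(5)

The characteristic polynomial is
  det(x·I − A) = x^4 - 20*x^3 + 150*x^2 - 500*x + 625 = (x - 5)^4

Eigenvalues and multiplicities (the geometric multiplicity of λ is n − rank(A − λI), which equals the number of Jordan blocks for λ):
  λ = 5: algebraic multiplicity = 4, geometric multiplicity = 2

Determining the block sizes for each eigenvalue:
  λ = 5: with am = 4 and gm = 2, the partition is not yet determined (e.g. several partitions of 4 into 2 parts exist). Let N = A − (5)·I. Computing rank(N^1) = 2, rank(N^2) = 1, rank(N^3) = 0; the number of blocks of size ≥ j is rank(N^{j−1}) − rank(N^j), giving [2, 1, 1]. So we have 1 block(s) of size 3, 1 block(s) of size 1 → block sizes [3, 1]

Assembling the blocks gives a Jordan form
J =
  [5, 1, 0, 0]
  [0, 5, 1, 0]
  [0, 0, 5, 0]
  [0, 0, 0, 5]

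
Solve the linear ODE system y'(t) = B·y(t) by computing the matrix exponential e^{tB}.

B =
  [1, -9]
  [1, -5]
e^{tB} =
  [3*t*exp(-2*t) + exp(-2*t), -9*t*exp(-2*t)]
  [t*exp(-2*t), -3*t*exp(-2*t) + exp(-2*t)]

Strategy: write B = P · J · P⁻¹ where J is a Jordan canonical form, so e^{tB} = P · e^{tJ} · P⁻¹, and e^{tJ} can be computed block-by-block.

B has Jordan form
J =
  [-2,  1]
  [ 0, -2]
(up to reordering of blocks).

Per-block formulas:
  For a 2×2 Jordan block J_2(-2): exp(t · J_2(-2)) = e^(-2t)·(I + t·N), where N is the 2×2 nilpotent shift.

After assembling e^{tJ} and conjugating by P, we get:

e^{tB} =
  [3*t*exp(-2*t) + exp(-2*t), -9*t*exp(-2*t)]
  [t*exp(-2*t), -3*t*exp(-2*t) + exp(-2*t)]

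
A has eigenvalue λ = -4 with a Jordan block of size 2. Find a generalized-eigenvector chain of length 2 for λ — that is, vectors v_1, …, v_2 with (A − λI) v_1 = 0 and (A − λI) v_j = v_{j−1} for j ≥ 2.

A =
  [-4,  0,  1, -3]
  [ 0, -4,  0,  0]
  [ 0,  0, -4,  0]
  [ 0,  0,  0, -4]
A Jordan chain for λ = -4 of length 2:
v_1 = (1, 0, 0, 0)ᵀ
v_2 = (0, 0, 1, 0)ᵀ

Let N = A − (-4)·I. We want v_2 with N^2 v_2 = 0 but N^1 v_2 ≠ 0; then v_{j-1} := N · v_j for j = 2, …, 2.

Pick v_2 = (0, 0, 1, 0)ᵀ.
Then v_1 = N · v_2 = (1, 0, 0, 0)ᵀ.

Sanity check: (A − (-4)·I) v_1 = (0, 0, 0, 0)ᵀ = 0. ✓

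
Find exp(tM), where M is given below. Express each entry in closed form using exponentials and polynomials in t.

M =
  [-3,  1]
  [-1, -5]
e^{tM} =
  [t*exp(-4*t) + exp(-4*t), t*exp(-4*t)]
  [-t*exp(-4*t), -t*exp(-4*t) + exp(-4*t)]

Strategy: write M = P · J · P⁻¹ where J is a Jordan canonical form, so e^{tM} = P · e^{tJ} · P⁻¹, and e^{tJ} can be computed block-by-block.

M has Jordan form
J =
  [-4,  1]
  [ 0, -4]
(up to reordering of blocks).

Per-block formulas:
  For a 2×2 Jordan block J_2(-4): exp(t · J_2(-4)) = e^(-4t)·(I + t·N), where N is the 2×2 nilpotent shift.

After assembling e^{tJ} and conjugating by P, we get:

e^{tM} =
  [t*exp(-4*t) + exp(-4*t), t*exp(-4*t)]
  [-t*exp(-4*t), -t*exp(-4*t) + exp(-4*t)]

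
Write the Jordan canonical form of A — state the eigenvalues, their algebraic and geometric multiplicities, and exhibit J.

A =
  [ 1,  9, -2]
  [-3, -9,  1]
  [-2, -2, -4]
J_3(-4)

The characteristic polynomial is
  det(x·I − A) = x^3 + 12*x^2 + 48*x + 64 = (x + 4)^3

Eigenvalues and multiplicities (the geometric multiplicity of λ is n − rank(A − λI), which equals the number of Jordan blocks for λ):
  λ = -4: algebraic multiplicity = 3, geometric multiplicity = 1

Determining the block sizes for each eigenvalue:
  λ = -4: one block (gm = 1), so the single block has size am = 3 → block sizes [3]

Assembling the blocks gives a Jordan form
J =
  [-4,  1,  0]
  [ 0, -4,  1]
  [ 0,  0, -4]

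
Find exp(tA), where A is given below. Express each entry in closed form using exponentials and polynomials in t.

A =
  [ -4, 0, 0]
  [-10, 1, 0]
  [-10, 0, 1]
e^{tA} =
  [exp(-4*t), 0, 0]
  [-2*exp(t) + 2*exp(-4*t), exp(t), 0]
  [-2*exp(t) + 2*exp(-4*t), 0, exp(t)]

Strategy: write A = P · J · P⁻¹ where J is a Jordan canonical form, so e^{tA} = P · e^{tJ} · P⁻¹, and e^{tJ} can be computed block-by-block.

A has Jordan form
J =
  [-4, 0, 0]
  [ 0, 1, 0]
  [ 0, 0, 1]
(up to reordering of blocks).

Per-block formulas:
  For a 1×1 block at λ = 1: exp(t · [1]) = [e^(1t)].
  For a 1×1 block at λ = -4: exp(t · [-4]) = [e^(-4t)].

After assembling e^{tJ} and conjugating by P, we get:

e^{tA} =
  [exp(-4*t), 0, 0]
  [-2*exp(t) + 2*exp(-4*t), exp(t), 0]
  [-2*exp(t) + 2*exp(-4*t), 0, exp(t)]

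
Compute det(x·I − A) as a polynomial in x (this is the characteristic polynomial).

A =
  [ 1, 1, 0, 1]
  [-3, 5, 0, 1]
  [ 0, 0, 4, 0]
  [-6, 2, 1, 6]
x^4 - 16*x^3 + 96*x^2 - 256*x + 256

Expanding det(x·I − A) (e.g. by cofactor expansion or by noting that A is similar to its Jordan form J, which has the same characteristic polynomial as A) gives
  χ_A(x) = x^4 - 16*x^3 + 96*x^2 - 256*x + 256
which factors as (x - 4)^4. The eigenvalues (with algebraic multiplicities) are λ = 4 with multiplicity 4.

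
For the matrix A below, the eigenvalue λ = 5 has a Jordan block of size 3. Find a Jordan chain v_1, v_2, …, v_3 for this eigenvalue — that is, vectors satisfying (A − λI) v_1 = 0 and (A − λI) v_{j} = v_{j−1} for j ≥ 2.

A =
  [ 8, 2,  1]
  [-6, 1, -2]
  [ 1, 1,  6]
A Jordan chain for λ = 5 of length 3:
v_1 = (-2, 4, -2)ᵀ
v_2 = (3, -6, 1)ᵀ
v_3 = (1, 0, 0)ᵀ

Let N = A − (5)·I. We want v_3 with N^3 v_3 = 0 but N^2 v_3 ≠ 0; then v_{j-1} := N · v_j for j = 3, …, 2.

Pick v_3 = (1, 0, 0)ᵀ.
Then v_2 = N · v_3 = (3, -6, 1)ᵀ.
Then v_1 = N · v_2 = (-2, 4, -2)ᵀ.

Sanity check: (A − (5)·I) v_1 = (0, 0, 0)ᵀ = 0. ✓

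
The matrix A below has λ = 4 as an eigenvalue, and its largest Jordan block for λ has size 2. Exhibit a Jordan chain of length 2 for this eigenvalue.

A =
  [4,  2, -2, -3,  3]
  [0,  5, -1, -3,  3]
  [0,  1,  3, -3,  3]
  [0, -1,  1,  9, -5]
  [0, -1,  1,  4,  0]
A Jordan chain for λ = 4 of length 2:
v_1 = (2, 1, 1, -1, -1)ᵀ
v_2 = (0, 1, 0, 0, 0)ᵀ

Let N = A − (4)·I. We want v_2 with N^2 v_2 = 0 but N^1 v_2 ≠ 0; then v_{j-1} := N · v_j for j = 2, …, 2.

Pick v_2 = (0, 1, 0, 0, 0)ᵀ.
Then v_1 = N · v_2 = (2, 1, 1, -1, -1)ᵀ.

Sanity check: (A − (4)·I) v_1 = (0, 0, 0, 0, 0)ᵀ = 0. ✓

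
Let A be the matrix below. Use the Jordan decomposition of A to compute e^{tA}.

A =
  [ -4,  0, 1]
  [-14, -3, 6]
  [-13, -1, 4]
e^{tA} =
  [-2*t^2*exp(-t) - 3*t*exp(-t) + exp(-t), -t^2*exp(-t)/2, t^2*exp(-t) + t*exp(-t)]
  [-4*t^2*exp(-t) - 14*t*exp(-t), -t^2*exp(-t) - 2*t*exp(-t) + exp(-t), 2*t^2*exp(-t) + 6*t*exp(-t)]
  [-6*t^2*exp(-t) - 13*t*exp(-t), -3*t^2*exp(-t)/2 - t*exp(-t), 3*t^2*exp(-t) + 5*t*exp(-t) + exp(-t)]

Strategy: write A = P · J · P⁻¹ where J is a Jordan canonical form, so e^{tA} = P · e^{tJ} · P⁻¹, and e^{tJ} can be computed block-by-block.

A has Jordan form
J =
  [-1,  1,  0]
  [ 0, -1,  1]
  [ 0,  0, -1]
(up to reordering of blocks).

Per-block formulas:
  For a 3×3 Jordan block J_3(-1): exp(t · J_3(-1)) = e^(-1t)·(I + t·N + (t^2/2)·N^2), where N is the 3×3 nilpotent shift.

After assembling e^{tJ} and conjugating by P, we get:

e^{tA} =
  [-2*t^2*exp(-t) - 3*t*exp(-t) + exp(-t), -t^2*exp(-t)/2, t^2*exp(-t) + t*exp(-t)]
  [-4*t^2*exp(-t) - 14*t*exp(-t), -t^2*exp(-t) - 2*t*exp(-t) + exp(-t), 2*t^2*exp(-t) + 6*t*exp(-t)]
  [-6*t^2*exp(-t) - 13*t*exp(-t), -3*t^2*exp(-t)/2 - t*exp(-t), 3*t^2*exp(-t) + 5*t*exp(-t) + exp(-t)]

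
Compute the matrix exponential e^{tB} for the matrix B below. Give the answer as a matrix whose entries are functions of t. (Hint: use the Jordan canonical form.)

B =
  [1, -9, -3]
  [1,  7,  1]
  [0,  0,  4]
e^{tB} =
  [-3*t*exp(4*t) + exp(4*t), -9*t*exp(4*t), -3*t*exp(4*t)]
  [t*exp(4*t), 3*t*exp(4*t) + exp(4*t), t*exp(4*t)]
  [0, 0, exp(4*t)]

Strategy: write B = P · J · P⁻¹ where J is a Jordan canonical form, so e^{tB} = P · e^{tJ} · P⁻¹, and e^{tJ} can be computed block-by-block.

B has Jordan form
J =
  [4, 1, 0]
  [0, 4, 0]
  [0, 0, 4]
(up to reordering of blocks).

Per-block formulas:
  For a 1×1 block at λ = 4: exp(t · [4]) = [e^(4t)].
  For a 2×2 Jordan block J_2(4): exp(t · J_2(4)) = e^(4t)·(I + t·N), where N is the 2×2 nilpotent shift.

After assembling e^{tJ} and conjugating by P, we get:

e^{tB} =
  [-3*t*exp(4*t) + exp(4*t), -9*t*exp(4*t), -3*t*exp(4*t)]
  [t*exp(4*t), 3*t*exp(4*t) + exp(4*t), t*exp(4*t)]
  [0, 0, exp(4*t)]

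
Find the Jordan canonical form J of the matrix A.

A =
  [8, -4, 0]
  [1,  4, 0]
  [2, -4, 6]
J_2(6) ⊕ J_1(6)

The characteristic polynomial is
  det(x·I − A) = x^3 - 18*x^2 + 108*x - 216 = (x - 6)^3

Eigenvalues and multiplicities (the geometric multiplicity of λ is n − rank(A − λI), which equals the number of Jordan blocks for λ):
  λ = 6: algebraic multiplicity = 3, geometric multiplicity = 2

Determining the block sizes for each eigenvalue:
  λ = 6: 2 blocks summing to 3 forces exactly one block of size 2 and the rest size 1 → block sizes [2, 1]

Assembling the blocks gives a Jordan form
J =
  [6, 1, 0]
  [0, 6, 0]
  [0, 0, 6]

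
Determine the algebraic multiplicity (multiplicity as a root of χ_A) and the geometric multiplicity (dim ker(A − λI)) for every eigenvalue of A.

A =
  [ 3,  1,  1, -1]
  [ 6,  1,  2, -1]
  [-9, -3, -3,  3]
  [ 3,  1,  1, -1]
λ = 0: alg = 4, geom = 2

Step 1 — factor the characteristic polynomial to read off the algebraic multiplicities:
  χ_A(x) = x^4

Step 2 — compute geometric multiplicities via the rank-nullity identity g(λ) = n − rank(A − λI):
  rank(A − (0)·I) = 2, so dim ker(A − (0)·I) = n − 2 = 2

Summary:
  λ = 0: algebraic multiplicity = 4, geometric multiplicity = 2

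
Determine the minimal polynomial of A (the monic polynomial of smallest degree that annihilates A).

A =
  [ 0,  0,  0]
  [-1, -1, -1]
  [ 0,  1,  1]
x^3

The characteristic polynomial is χ_A(x) = x^3, so the eigenvalues are known. The minimal polynomial is
  m_A(x) = Π_λ (x − λ)^{k_λ}
where k_λ is the size of the *largest* Jordan block for λ (equivalently, the smallest k with (A − λI)^k v = 0 for every generalised eigenvector v of λ).

  λ = 0: largest Jordan block has size 3, contributing (x − 0)^3

So m_A(x) = x^3 = x^3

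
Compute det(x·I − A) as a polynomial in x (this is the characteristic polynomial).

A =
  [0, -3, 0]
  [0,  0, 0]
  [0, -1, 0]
x^3

Expanding det(x·I − A) (e.g. by cofactor expansion or by noting that A is similar to its Jordan form J, which has the same characteristic polynomial as A) gives
  χ_A(x) = x^3
which factors as x^3. The eigenvalues (with algebraic multiplicities) are λ = 0 with multiplicity 3.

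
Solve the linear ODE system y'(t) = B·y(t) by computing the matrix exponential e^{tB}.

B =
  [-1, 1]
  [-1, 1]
e^{tB} =
  [1 - t, t]
  [-t, t + 1]

Strategy: write B = P · J · P⁻¹ where J is a Jordan canonical form, so e^{tB} = P · e^{tJ} · P⁻¹, and e^{tJ} can be computed block-by-block.

B has Jordan form
J =
  [0, 1]
  [0, 0]
(up to reordering of blocks).

Per-block formulas:
  For a 2×2 Jordan block J_2(0): exp(t · J_2(0)) = e^(0t)·(I + t·N), where N is the 2×2 nilpotent shift.

After assembling e^{tJ} and conjugating by P, we get:

e^{tB} =
  [1 - t, t]
  [-t, t + 1]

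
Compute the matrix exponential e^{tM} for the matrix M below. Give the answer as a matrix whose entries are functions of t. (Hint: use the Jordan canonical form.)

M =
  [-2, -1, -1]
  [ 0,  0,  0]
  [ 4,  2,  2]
e^{tM} =
  [1 - 2*t, -t, -t]
  [0, 1, 0]
  [4*t, 2*t, 2*t + 1]

Strategy: write M = P · J · P⁻¹ where J is a Jordan canonical form, so e^{tM} = P · e^{tJ} · P⁻¹, and e^{tJ} can be computed block-by-block.

M has Jordan form
J =
  [0, 1, 0]
  [0, 0, 0]
  [0, 0, 0]
(up to reordering of blocks).

Per-block formulas:
  For a 1×1 block at λ = 0: exp(t · [0]) = [e^(0t)].
  For a 2×2 Jordan block J_2(0): exp(t · J_2(0)) = e^(0t)·(I + t·N), where N is the 2×2 nilpotent shift.

After assembling e^{tJ} and conjugating by P, we get:

e^{tM} =
  [1 - 2*t, -t, -t]
  [0, 1, 0]
  [4*t, 2*t, 2*t + 1]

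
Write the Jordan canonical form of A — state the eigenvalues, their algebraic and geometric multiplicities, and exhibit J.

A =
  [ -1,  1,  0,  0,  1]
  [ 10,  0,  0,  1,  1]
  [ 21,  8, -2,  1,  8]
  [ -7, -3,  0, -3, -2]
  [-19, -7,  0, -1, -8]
J_2(-4) ⊕ J_3(-2)

The characteristic polynomial is
  det(x·I − A) = x^5 + 14*x^4 + 76*x^3 + 200*x^2 + 256*x + 128 = (x + 2)^3*(x + 4)^2

Eigenvalues and multiplicities (the geometric multiplicity of λ is n − rank(A − λI), which equals the number of Jordan blocks for λ):
  λ = -4: algebraic multiplicity = 2, geometric multiplicity = 1
  λ = -2: algebraic multiplicity = 3, geometric multiplicity = 1

Determining the block sizes for each eigenvalue:
  λ = -4: one block (gm = 1), so the single block has size am = 2 → block sizes [2]
  λ = -2: one block (gm = 1), so the single block has size am = 3 → block sizes [3]

Assembling the blocks gives a Jordan form
J =
  [-4,  1,  0,  0,  0]
  [ 0, -4,  0,  0,  0]
  [ 0,  0, -2,  1,  0]
  [ 0,  0,  0, -2,  1]
  [ 0,  0,  0,  0, -2]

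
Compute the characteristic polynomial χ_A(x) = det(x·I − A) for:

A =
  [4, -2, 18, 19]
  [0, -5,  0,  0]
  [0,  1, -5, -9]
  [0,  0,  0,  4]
x^4 + 2*x^3 - 39*x^2 - 40*x + 400

Expanding det(x·I − A) (e.g. by cofactor expansion or by noting that A is similar to its Jordan form J, which has the same characteristic polynomial as A) gives
  χ_A(x) = x^4 + 2*x^3 - 39*x^2 - 40*x + 400
which factors as (x - 4)^2*(x + 5)^2. The eigenvalues (with algebraic multiplicities) are λ = -5 with multiplicity 2, λ = 4 with multiplicity 2.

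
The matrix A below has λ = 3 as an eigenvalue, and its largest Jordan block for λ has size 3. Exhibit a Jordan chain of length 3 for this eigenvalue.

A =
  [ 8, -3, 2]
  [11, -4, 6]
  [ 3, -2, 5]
A Jordan chain for λ = 3 of length 3:
v_1 = (-2, -4, -1)ᵀ
v_2 = (5, 11, 3)ᵀ
v_3 = (1, 0, 0)ᵀ

Let N = A − (3)·I. We want v_3 with N^3 v_3 = 0 but N^2 v_3 ≠ 0; then v_{j-1} := N · v_j for j = 3, …, 2.

Pick v_3 = (1, 0, 0)ᵀ.
Then v_2 = N · v_3 = (5, 11, 3)ᵀ.
Then v_1 = N · v_2 = (-2, -4, -1)ᵀ.

Sanity check: (A − (3)·I) v_1 = (0, 0, 0)ᵀ = 0. ✓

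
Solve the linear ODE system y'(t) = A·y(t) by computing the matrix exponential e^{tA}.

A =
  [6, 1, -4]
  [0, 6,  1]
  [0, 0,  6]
e^{tA} =
  [exp(6*t), t*exp(6*t), t^2*exp(6*t)/2 - 4*t*exp(6*t)]
  [0, exp(6*t), t*exp(6*t)]
  [0, 0, exp(6*t)]

Strategy: write A = P · J · P⁻¹ where J is a Jordan canonical form, so e^{tA} = P · e^{tJ} · P⁻¹, and e^{tJ} can be computed block-by-block.

A has Jordan form
J =
  [6, 1, 0]
  [0, 6, 1]
  [0, 0, 6]
(up to reordering of blocks).

Per-block formulas:
  For a 3×3 Jordan block J_3(6): exp(t · J_3(6)) = e^(6t)·(I + t·N + (t^2/2)·N^2), where N is the 3×3 nilpotent shift.

After assembling e^{tJ} and conjugating by P, we get:

e^{tA} =
  [exp(6*t), t*exp(6*t), t^2*exp(6*t)/2 - 4*t*exp(6*t)]
  [0, exp(6*t), t*exp(6*t)]
  [0, 0, exp(6*t)]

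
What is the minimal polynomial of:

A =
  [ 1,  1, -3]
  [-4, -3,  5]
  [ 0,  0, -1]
x^3 + 3*x^2 + 3*x + 1

The characteristic polynomial is χ_A(x) = (x + 1)^3, so the eigenvalues are known. The minimal polynomial is
  m_A(x) = Π_λ (x − λ)^{k_λ}
where k_λ is the size of the *largest* Jordan block for λ (equivalently, the smallest k with (A − λI)^k v = 0 for every generalised eigenvector v of λ).

  λ = -1: largest Jordan block has size 3, contributing (x + 1)^3

So m_A(x) = (x + 1)^3 = x^3 + 3*x^2 + 3*x + 1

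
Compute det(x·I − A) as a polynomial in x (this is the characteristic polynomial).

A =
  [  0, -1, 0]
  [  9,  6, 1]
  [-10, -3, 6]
x^3 - 12*x^2 + 48*x - 64

Expanding det(x·I − A) (e.g. by cofactor expansion or by noting that A is similar to its Jordan form J, which has the same characteristic polynomial as A) gives
  χ_A(x) = x^3 - 12*x^2 + 48*x - 64
which factors as (x - 4)^3. The eigenvalues (with algebraic multiplicities) are λ = 4 with multiplicity 3.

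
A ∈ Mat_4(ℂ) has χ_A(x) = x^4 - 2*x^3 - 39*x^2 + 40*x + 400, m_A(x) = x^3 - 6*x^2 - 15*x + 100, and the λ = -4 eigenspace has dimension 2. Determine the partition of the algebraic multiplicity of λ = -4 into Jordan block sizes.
Block sizes for λ = -4: [1, 1]

Step 1 — from the characteristic polynomial, algebraic multiplicity of λ = -4 is 2. From dim ker(A − (-4)·I) = 2, there are exactly 2 Jordan blocks for λ = -4.
Step 2 — from the minimal polynomial, the factor (x + 4) tells us the largest block for λ = -4 has size 1.
Step 3 — with total size 2, 2 blocks, and largest block 1, the block sizes (in nonincreasing order) are [1, 1].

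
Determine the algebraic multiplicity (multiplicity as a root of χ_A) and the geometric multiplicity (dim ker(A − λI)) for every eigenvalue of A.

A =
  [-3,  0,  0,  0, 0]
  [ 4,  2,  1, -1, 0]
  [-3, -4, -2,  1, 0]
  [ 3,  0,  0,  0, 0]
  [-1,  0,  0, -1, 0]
λ = -3: alg = 1, geom = 1; λ = 0: alg = 4, geom = 2

Step 1 — factor the characteristic polynomial to read off the algebraic multiplicities:
  χ_A(x) = x^4*(x + 3)

Step 2 — compute geometric multiplicities via the rank-nullity identity g(λ) = n − rank(A − λI):
  rank(A − (-3)·I) = 4, so dim ker(A − (-3)·I) = n − 4 = 1
  rank(A − (0)·I) = 3, so dim ker(A − (0)·I) = n − 3 = 2

Summary:
  λ = -3: algebraic multiplicity = 1, geometric multiplicity = 1
  λ = 0: algebraic multiplicity = 4, geometric multiplicity = 2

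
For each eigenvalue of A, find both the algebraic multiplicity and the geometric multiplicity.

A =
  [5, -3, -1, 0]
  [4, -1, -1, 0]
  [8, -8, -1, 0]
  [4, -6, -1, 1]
λ = 1: alg = 4, geom = 2

Step 1 — factor the characteristic polynomial to read off the algebraic multiplicities:
  χ_A(x) = (x - 1)^4

Step 2 — compute geometric multiplicities via the rank-nullity identity g(λ) = n − rank(A − λI):
  rank(A − (1)·I) = 2, so dim ker(A − (1)·I) = n − 2 = 2

Summary:
  λ = 1: algebraic multiplicity = 4, geometric multiplicity = 2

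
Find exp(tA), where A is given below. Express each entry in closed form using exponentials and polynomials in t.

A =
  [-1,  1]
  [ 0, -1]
e^{tA} =
  [exp(-t), t*exp(-t)]
  [0, exp(-t)]

Strategy: write A = P · J · P⁻¹ where J is a Jordan canonical form, so e^{tA} = P · e^{tJ} · P⁻¹, and e^{tJ} can be computed block-by-block.

A has Jordan form
J =
  [-1,  1]
  [ 0, -1]
(up to reordering of blocks).

Per-block formulas:
  For a 2×2 Jordan block J_2(-1): exp(t · J_2(-1)) = e^(-1t)·(I + t·N), where N is the 2×2 nilpotent shift.

After assembling e^{tJ} and conjugating by P, we get:

e^{tA} =
  [exp(-t), t*exp(-t)]
  [0, exp(-t)]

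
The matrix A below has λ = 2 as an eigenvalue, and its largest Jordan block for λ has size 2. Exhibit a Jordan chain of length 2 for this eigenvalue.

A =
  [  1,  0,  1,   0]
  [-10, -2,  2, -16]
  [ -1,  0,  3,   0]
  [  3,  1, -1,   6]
A Jordan chain for λ = 2 of length 2:
v_1 = (-1, -10, -1, 3)ᵀ
v_2 = (1, 0, 0, 0)ᵀ

Let N = A − (2)·I. We want v_2 with N^2 v_2 = 0 but N^1 v_2 ≠ 0; then v_{j-1} := N · v_j for j = 2, …, 2.

Pick v_2 = (1, 0, 0, 0)ᵀ.
Then v_1 = N · v_2 = (-1, -10, -1, 3)ᵀ.

Sanity check: (A − (2)·I) v_1 = (0, 0, 0, 0)ᵀ = 0. ✓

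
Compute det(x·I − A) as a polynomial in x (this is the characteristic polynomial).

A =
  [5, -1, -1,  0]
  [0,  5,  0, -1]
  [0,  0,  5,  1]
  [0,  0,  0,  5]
x^4 - 20*x^3 + 150*x^2 - 500*x + 625

Expanding det(x·I − A) (e.g. by cofactor expansion or by noting that A is similar to its Jordan form J, which has the same characteristic polynomial as A) gives
  χ_A(x) = x^4 - 20*x^3 + 150*x^2 - 500*x + 625
which factors as (x - 5)^4. The eigenvalues (with algebraic multiplicities) are λ = 5 with multiplicity 4.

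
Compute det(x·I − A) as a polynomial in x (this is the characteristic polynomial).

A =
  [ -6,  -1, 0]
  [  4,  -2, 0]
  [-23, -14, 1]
x^3 + 7*x^2 + 8*x - 16

Expanding det(x·I − A) (e.g. by cofactor expansion or by noting that A is similar to its Jordan form J, which has the same characteristic polynomial as A) gives
  χ_A(x) = x^3 + 7*x^2 + 8*x - 16
which factors as (x - 1)*(x + 4)^2. The eigenvalues (with algebraic multiplicities) are λ = -4 with multiplicity 2, λ = 1 with multiplicity 1.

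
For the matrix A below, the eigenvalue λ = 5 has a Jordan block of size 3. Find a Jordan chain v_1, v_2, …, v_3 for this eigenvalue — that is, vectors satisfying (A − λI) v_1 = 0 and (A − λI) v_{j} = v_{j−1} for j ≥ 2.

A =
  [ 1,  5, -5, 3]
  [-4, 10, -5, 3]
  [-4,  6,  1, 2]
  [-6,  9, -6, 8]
A Jordan chain for λ = 5 of length 3:
v_1 = (-2, -2, -4, -6)ᵀ
v_2 = (-4, -4, -4, -6)ᵀ
v_3 = (1, 0, 0, 0)ᵀ

Let N = A − (5)·I. We want v_3 with N^3 v_3 = 0 but N^2 v_3 ≠ 0; then v_{j-1} := N · v_j for j = 3, …, 2.

Pick v_3 = (1, 0, 0, 0)ᵀ.
Then v_2 = N · v_3 = (-4, -4, -4, -6)ᵀ.
Then v_1 = N · v_2 = (-2, -2, -4, -6)ᵀ.

Sanity check: (A − (5)·I) v_1 = (0, 0, 0, 0)ᵀ = 0. ✓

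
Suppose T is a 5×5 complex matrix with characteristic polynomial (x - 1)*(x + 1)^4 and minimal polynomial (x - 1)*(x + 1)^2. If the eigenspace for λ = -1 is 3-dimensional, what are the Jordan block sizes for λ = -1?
Block sizes for λ = -1: [2, 1, 1]

Step 1 — from the characteristic polynomial, algebraic multiplicity of λ = -1 is 4. From dim ker(T − (-1)·I) = 3, there are exactly 3 Jordan blocks for λ = -1.
Step 2 — from the minimal polynomial, the factor (x + 1)^2 tells us the largest block for λ = -1 has size 2.
Step 3 — with total size 4, 3 blocks, and largest block 2, the block sizes (in nonincreasing order) are [2, 1, 1].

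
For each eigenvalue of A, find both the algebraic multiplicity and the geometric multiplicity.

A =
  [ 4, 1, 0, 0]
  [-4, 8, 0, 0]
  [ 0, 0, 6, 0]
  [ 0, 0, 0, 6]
λ = 6: alg = 4, geom = 3

Step 1 — factor the characteristic polynomial to read off the algebraic multiplicities:
  χ_A(x) = (x - 6)^4

Step 2 — compute geometric multiplicities via the rank-nullity identity g(λ) = n − rank(A − λI):
  rank(A − (6)·I) = 1, so dim ker(A − (6)·I) = n − 1 = 3

Summary:
  λ = 6: algebraic multiplicity = 4, geometric multiplicity = 3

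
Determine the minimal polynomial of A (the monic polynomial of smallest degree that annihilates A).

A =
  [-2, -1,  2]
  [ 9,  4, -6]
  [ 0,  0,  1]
x^2 - 2*x + 1

The characteristic polynomial is χ_A(x) = (x - 1)^3, so the eigenvalues are known. The minimal polynomial is
  m_A(x) = Π_λ (x − λ)^{k_λ}
where k_λ is the size of the *largest* Jordan block for λ (equivalently, the smallest k with (A − λI)^k v = 0 for every generalised eigenvector v of λ).

  λ = 1: largest Jordan block has size 2, contributing (x − 1)^2

So m_A(x) = (x - 1)^2 = x^2 - 2*x + 1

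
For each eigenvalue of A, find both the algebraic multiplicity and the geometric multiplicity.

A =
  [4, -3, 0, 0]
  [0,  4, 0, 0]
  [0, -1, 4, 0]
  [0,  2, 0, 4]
λ = 4: alg = 4, geom = 3

Step 1 — factor the characteristic polynomial to read off the algebraic multiplicities:
  χ_A(x) = (x - 4)^4

Step 2 — compute geometric multiplicities via the rank-nullity identity g(λ) = n − rank(A − λI):
  rank(A − (4)·I) = 1, so dim ker(A − (4)·I) = n − 1 = 3

Summary:
  λ = 4: algebraic multiplicity = 4, geometric multiplicity = 3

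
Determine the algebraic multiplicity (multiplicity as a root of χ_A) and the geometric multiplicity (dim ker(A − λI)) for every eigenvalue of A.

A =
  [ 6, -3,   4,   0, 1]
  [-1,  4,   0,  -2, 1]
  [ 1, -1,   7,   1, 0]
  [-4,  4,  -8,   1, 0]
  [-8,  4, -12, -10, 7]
λ = 5: alg = 5, geom = 3

Step 1 — factor the characteristic polynomial to read off the algebraic multiplicities:
  χ_A(x) = (x - 5)^5

Step 2 — compute geometric multiplicities via the rank-nullity identity g(λ) = n − rank(A − λI):
  rank(A − (5)·I) = 2, so dim ker(A − (5)·I) = n − 2 = 3

Summary:
  λ = 5: algebraic multiplicity = 5, geometric multiplicity = 3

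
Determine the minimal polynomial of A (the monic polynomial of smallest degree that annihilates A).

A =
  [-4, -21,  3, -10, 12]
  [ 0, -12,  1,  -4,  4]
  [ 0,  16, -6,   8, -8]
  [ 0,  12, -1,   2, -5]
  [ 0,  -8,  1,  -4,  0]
x^3 + 12*x^2 + 48*x + 64

The characteristic polynomial is χ_A(x) = (x + 4)^5, so the eigenvalues are known. The minimal polynomial is
  m_A(x) = Π_λ (x − λ)^{k_λ}
where k_λ is the size of the *largest* Jordan block for λ (equivalently, the smallest k with (A − λI)^k v = 0 for every generalised eigenvector v of λ).

  λ = -4: largest Jordan block has size 3, contributing (x + 4)^3

So m_A(x) = (x + 4)^3 = x^3 + 12*x^2 + 48*x + 64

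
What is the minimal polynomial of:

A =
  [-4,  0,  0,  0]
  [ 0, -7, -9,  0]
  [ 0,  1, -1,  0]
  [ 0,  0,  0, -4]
x^2 + 8*x + 16

The characteristic polynomial is χ_A(x) = (x + 4)^4, so the eigenvalues are known. The minimal polynomial is
  m_A(x) = Π_λ (x − λ)^{k_λ}
where k_λ is the size of the *largest* Jordan block for λ (equivalently, the smallest k with (A − λI)^k v = 0 for every generalised eigenvector v of λ).

  λ = -4: largest Jordan block has size 2, contributing (x + 4)^2

So m_A(x) = (x + 4)^2 = x^2 + 8*x + 16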